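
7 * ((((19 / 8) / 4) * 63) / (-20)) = -8379 / 640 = -13.09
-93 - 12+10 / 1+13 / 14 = -1317 / 14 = -94.07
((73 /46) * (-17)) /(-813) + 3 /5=118399 /186990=0.63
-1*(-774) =774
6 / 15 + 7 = 7.40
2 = 2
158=158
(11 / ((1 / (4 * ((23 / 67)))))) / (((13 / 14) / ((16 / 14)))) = 16192 / 871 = 18.59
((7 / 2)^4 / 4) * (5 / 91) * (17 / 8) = 29155 / 6656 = 4.38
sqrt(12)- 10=-10+ 2 * sqrt(3)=-6.54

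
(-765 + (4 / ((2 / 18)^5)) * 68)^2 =257941683876969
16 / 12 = 4 / 3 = 1.33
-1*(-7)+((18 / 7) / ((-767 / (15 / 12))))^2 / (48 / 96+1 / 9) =4439247019 / 634175542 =7.00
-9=-9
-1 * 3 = -3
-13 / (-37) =13 / 37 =0.35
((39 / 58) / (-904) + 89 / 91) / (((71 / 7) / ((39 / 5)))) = 13988697 / 18613360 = 0.75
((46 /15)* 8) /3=368 /45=8.18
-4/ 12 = -1/ 3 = -0.33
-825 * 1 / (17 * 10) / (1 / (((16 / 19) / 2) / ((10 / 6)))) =-396 / 323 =-1.23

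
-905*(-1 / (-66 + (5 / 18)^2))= -293220 / 21359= -13.73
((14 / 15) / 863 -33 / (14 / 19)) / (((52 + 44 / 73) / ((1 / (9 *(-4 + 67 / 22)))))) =6517404157 / 65764742400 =0.10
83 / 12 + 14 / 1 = 251 / 12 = 20.92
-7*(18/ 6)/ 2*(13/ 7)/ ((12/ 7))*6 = -273/ 4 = -68.25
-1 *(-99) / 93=33 / 31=1.06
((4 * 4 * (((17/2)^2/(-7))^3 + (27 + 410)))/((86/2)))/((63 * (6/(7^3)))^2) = -202.99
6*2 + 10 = 22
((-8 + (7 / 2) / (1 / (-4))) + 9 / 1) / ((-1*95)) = 13 / 95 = 0.14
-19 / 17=-1.12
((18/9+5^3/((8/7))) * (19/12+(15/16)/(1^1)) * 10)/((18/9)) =179685/128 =1403.79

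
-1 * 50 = -50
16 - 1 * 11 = 5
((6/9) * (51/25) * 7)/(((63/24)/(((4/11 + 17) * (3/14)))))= 25976/1925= 13.49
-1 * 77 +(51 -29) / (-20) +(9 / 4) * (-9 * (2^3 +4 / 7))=-17617 / 70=-251.67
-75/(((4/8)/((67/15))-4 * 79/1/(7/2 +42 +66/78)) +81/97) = 1174694250/91959223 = 12.77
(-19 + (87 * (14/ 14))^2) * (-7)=-52850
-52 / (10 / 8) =-208 / 5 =-41.60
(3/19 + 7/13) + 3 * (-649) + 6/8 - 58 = -1979511/988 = -2003.55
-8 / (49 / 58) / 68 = -116 / 833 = -0.14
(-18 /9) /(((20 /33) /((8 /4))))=-33 /5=-6.60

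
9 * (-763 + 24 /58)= -199035 /29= -6863.28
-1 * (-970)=970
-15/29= -0.52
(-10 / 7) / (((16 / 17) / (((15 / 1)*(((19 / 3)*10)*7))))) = -40375 / 4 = -10093.75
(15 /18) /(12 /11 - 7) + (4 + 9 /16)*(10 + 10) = 14213 /156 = 91.11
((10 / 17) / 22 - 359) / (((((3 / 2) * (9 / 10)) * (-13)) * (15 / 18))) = 179008 / 7293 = 24.55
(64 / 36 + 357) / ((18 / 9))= 3229 / 18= 179.39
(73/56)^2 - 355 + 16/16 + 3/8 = -1103639/3136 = -351.93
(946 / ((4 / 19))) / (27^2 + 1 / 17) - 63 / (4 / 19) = -3632515 / 12394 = -293.09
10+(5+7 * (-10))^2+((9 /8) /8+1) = 271113 /64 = 4236.14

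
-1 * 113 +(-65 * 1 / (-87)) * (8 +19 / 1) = -2692 / 29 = -92.83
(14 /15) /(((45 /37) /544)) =417.47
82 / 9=9.11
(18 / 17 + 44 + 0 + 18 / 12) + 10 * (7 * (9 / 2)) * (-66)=-705277 / 34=-20743.44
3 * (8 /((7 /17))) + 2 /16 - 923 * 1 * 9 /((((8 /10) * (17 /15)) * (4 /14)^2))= -213586361 /1904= -112177.71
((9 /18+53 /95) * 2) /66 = 67 /2090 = 0.03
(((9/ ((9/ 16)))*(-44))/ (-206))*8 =2816/ 103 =27.34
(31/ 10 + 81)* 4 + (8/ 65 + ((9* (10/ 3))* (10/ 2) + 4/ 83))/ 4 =4034843/ 10790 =373.94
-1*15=-15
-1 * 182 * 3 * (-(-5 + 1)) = -2184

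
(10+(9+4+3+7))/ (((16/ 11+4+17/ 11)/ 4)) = 132/ 7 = 18.86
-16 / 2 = -8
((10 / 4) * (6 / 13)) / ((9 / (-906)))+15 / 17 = -25475 / 221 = -115.27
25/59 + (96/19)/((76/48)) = 76993/21299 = 3.61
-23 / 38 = -0.61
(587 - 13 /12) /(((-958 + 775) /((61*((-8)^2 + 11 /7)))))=-358581 /28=-12806.46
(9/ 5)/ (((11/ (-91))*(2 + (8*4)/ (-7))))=637/ 110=5.79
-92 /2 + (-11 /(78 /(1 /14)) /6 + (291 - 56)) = 1238317 /6552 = 189.00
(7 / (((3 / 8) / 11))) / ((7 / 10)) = 880 / 3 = 293.33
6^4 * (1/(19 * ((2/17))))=11016/19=579.79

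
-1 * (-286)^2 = -81796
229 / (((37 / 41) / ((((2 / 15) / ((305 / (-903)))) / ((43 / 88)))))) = -11567248 / 56425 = -205.00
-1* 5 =-5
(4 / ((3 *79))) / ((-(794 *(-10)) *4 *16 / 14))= 7 / 15054240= 0.00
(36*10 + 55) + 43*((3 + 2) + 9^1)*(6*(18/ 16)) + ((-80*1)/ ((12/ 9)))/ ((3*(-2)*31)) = 277687/ 62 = 4478.82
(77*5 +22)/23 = 407/23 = 17.70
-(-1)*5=5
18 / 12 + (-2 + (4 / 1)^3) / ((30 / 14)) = 913 / 30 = 30.43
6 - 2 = 4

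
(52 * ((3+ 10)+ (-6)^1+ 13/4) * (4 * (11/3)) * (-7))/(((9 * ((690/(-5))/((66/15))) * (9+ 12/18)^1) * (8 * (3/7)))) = 3160157/540270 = 5.85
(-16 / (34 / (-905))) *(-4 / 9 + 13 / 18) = 18100 / 153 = 118.30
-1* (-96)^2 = -9216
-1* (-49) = 49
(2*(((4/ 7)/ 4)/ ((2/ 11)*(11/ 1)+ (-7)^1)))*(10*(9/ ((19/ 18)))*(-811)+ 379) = 2613238/ 665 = 3929.68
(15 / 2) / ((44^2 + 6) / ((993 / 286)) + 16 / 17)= 253215 / 18915784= 0.01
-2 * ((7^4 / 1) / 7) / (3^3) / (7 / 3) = -98 / 9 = -10.89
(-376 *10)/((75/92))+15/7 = -484063/105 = -4610.12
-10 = -10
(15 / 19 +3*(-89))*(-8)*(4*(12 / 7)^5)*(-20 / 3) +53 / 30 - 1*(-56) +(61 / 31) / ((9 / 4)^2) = -6741560681028227 / 8018451630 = -840755.92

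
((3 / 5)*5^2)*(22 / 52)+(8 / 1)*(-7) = -1291 / 26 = -49.65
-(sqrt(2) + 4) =-4-sqrt(2) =-5.41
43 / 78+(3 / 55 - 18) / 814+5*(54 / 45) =6.53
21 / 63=1 / 3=0.33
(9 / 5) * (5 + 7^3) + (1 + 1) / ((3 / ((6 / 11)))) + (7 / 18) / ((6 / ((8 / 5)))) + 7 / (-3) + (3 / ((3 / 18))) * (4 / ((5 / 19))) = 1333729 / 1485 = 898.13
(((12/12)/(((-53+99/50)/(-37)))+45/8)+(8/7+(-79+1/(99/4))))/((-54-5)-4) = 1.13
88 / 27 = 3.26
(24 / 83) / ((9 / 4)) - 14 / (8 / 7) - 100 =-111673 / 996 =-112.12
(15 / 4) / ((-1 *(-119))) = 15 / 476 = 0.03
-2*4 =-8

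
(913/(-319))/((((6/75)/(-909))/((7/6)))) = 4401075/116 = 37940.30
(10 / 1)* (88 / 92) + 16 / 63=14228 / 1449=9.82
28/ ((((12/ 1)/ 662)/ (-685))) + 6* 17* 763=-980270.67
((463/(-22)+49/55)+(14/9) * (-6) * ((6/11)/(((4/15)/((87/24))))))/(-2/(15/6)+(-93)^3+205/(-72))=0.00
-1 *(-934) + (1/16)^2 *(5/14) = 3347461/3584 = 934.00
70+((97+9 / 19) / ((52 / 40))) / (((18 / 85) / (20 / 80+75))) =59384885 / 2223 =26713.85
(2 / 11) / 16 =1 / 88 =0.01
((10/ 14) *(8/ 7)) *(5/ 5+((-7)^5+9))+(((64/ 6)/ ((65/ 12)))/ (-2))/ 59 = -2576662936/ 187915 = -13711.85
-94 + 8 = -86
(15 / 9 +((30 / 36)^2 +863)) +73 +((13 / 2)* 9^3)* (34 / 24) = 550889 / 72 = 7651.24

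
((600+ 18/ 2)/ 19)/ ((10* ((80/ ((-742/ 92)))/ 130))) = -2937207/ 69920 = -42.01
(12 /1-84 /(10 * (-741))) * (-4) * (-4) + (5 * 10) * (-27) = -1157.82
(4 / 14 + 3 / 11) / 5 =43 / 385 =0.11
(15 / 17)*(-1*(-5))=75 / 17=4.41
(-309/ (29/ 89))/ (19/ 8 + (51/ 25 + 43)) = -1833400/ 91669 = -20.00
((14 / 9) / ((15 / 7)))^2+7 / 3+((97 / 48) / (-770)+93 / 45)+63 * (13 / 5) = 7576802881 / 44906400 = 168.72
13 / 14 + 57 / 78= 151 / 91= 1.66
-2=-2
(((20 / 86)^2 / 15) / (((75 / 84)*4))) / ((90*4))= 7 / 2496150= 0.00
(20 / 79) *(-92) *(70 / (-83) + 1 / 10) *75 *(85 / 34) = 21286500 / 6557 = 3246.38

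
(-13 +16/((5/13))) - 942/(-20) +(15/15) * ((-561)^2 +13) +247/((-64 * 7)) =705172493/2240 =314809.15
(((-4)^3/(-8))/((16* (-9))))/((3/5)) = -5/54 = -0.09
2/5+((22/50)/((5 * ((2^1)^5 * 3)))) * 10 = 0.41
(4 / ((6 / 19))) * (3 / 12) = 19 / 6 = 3.17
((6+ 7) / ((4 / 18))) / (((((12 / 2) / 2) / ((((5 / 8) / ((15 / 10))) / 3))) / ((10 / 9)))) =325 / 108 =3.01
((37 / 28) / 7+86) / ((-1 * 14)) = -16893 / 2744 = -6.16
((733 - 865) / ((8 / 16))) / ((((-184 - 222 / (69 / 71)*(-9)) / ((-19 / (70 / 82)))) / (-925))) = -2903.55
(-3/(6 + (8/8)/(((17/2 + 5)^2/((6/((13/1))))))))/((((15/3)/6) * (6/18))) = -85293/47405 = -1.80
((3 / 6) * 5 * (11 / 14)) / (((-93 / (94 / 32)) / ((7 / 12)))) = -2585 / 71424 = -0.04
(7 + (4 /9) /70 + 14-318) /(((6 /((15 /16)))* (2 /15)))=-348.04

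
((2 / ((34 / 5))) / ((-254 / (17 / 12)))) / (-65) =1 / 39624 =0.00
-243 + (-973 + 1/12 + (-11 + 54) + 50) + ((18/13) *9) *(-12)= -198503/156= -1272.46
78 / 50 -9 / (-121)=4944 / 3025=1.63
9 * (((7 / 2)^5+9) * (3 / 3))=4807.97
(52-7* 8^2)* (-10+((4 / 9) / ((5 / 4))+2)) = 15136 / 5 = 3027.20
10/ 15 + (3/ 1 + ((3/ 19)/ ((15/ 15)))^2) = 3998/ 1083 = 3.69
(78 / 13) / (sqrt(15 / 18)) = 6 * sqrt(30) / 5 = 6.57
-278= -278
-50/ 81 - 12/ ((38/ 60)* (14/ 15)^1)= -225350/ 10773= -20.92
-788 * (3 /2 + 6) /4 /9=-164.17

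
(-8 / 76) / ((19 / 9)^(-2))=-38 / 81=-0.47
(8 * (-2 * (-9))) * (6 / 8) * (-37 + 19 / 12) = -3825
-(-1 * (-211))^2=-44521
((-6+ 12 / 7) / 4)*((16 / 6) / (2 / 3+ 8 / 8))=-12 / 7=-1.71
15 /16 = 0.94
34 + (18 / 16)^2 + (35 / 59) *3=139883 / 3776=37.05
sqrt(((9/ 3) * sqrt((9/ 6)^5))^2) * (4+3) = 189 * sqrt(6)/ 8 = 57.87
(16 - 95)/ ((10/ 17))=-134.30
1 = 1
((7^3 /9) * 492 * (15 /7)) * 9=361620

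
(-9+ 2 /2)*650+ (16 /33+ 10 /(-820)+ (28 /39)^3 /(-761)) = -211713680777717 /40717866618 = -5199.53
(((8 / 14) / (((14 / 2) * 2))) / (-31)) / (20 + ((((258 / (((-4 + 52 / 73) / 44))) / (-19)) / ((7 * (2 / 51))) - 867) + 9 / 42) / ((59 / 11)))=44840 / 619010077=0.00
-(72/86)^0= -1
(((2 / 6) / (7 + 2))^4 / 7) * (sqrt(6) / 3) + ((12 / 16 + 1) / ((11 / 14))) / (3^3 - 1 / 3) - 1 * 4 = -6893 / 1760 + sqrt(6) / 11160261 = -3.92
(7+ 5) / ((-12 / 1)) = -1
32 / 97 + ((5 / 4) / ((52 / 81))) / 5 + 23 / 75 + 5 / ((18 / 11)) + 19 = 104780969 / 4539600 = 23.08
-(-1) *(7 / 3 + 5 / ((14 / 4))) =79 / 21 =3.76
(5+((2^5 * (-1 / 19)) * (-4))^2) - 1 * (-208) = 93277 / 361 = 258.39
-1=-1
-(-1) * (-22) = -22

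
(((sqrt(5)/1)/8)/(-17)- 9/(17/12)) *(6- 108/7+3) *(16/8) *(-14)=-19440/17- 45 *sqrt(5)/34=-1146.49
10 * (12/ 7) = 120/ 7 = 17.14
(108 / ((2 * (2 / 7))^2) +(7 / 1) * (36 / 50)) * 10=33579 / 10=3357.90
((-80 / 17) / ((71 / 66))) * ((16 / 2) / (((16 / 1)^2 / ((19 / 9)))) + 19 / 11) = -28405 / 3621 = -7.84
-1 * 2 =-2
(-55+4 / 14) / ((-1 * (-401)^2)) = 383 / 1125607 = 0.00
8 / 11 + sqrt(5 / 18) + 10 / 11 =sqrt(10) / 6 + 18 / 11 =2.16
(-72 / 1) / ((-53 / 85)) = 6120 / 53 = 115.47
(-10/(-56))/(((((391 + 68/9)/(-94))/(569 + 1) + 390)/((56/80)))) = 120555/376124426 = 0.00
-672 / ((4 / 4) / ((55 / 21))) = -1760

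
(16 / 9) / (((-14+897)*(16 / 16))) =16 / 7947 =0.00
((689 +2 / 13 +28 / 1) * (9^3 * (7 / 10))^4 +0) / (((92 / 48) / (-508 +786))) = 2636295039834364245771 / 373750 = 7053632213603650.16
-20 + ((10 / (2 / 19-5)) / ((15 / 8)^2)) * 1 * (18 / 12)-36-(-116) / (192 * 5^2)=-56.85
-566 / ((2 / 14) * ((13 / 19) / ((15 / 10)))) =-8685.92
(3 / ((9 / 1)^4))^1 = 1 / 2187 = 0.00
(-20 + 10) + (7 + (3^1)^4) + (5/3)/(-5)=233/3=77.67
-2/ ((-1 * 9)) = 2/ 9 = 0.22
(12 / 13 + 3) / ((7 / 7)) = 51 / 13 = 3.92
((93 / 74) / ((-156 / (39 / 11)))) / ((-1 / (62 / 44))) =2883 / 71632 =0.04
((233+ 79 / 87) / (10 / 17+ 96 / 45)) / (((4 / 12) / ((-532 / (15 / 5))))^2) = 244780382000 / 10063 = 24324792.01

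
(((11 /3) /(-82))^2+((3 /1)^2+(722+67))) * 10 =241459445 /30258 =7980.02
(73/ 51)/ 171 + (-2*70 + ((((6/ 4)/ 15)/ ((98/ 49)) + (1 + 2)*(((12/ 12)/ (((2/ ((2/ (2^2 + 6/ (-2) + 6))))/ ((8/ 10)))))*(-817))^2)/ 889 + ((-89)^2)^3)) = 18880094653562453063293/ 37989548100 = 496981290850.43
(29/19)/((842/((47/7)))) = 1363/111986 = 0.01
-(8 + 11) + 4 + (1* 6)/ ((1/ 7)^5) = 100827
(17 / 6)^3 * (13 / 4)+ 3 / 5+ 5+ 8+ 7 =408337 / 4320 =94.52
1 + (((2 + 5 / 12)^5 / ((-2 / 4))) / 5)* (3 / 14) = -17608109 / 2903040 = -6.07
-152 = -152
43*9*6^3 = 83592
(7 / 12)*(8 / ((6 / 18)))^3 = 8064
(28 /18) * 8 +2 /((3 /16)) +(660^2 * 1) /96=82091 /18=4560.61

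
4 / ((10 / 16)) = 32 / 5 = 6.40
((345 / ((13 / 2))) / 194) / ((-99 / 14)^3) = -315560 / 407849013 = -0.00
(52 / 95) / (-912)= -13 / 21660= -0.00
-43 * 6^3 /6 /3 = -516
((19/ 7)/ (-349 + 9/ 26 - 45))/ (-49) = 494/ 3510605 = 0.00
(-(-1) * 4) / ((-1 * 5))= -4 / 5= -0.80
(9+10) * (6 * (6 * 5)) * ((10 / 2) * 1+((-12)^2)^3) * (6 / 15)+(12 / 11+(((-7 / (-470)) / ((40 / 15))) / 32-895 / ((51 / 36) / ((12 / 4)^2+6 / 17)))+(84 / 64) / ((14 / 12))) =1562435234119853319 / 382497280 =4084827045.36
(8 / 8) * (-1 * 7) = -7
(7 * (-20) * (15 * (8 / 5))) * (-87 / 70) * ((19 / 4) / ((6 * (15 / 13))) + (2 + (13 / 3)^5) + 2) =864041602 / 135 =6400308.16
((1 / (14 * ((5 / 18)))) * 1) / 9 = 1 / 35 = 0.03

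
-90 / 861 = -30 / 287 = -0.10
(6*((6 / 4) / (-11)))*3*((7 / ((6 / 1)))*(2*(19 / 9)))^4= -312900721 / 216513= -1445.18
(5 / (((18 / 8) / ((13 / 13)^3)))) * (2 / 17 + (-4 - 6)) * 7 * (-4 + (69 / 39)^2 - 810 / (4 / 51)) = 4561558960 / 2873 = 1587733.71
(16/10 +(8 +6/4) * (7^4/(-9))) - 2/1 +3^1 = -227861/90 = -2531.79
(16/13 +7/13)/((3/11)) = 253/39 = 6.49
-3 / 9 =-1 / 3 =-0.33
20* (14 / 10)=28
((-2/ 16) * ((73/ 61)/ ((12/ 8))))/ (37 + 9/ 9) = -73/ 27816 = -0.00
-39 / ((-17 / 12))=468 / 17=27.53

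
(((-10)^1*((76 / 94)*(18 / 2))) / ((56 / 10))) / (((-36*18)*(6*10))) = 95 / 284256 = 0.00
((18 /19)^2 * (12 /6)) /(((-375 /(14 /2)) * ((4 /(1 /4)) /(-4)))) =378 /45125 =0.01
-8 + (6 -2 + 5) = 1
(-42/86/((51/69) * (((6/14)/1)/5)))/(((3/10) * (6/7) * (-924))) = 28175/868428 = 0.03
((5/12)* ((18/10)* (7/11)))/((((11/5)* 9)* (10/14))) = 49/1452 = 0.03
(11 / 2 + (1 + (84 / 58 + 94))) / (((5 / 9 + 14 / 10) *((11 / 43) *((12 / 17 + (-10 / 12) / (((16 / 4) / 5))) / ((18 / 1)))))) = -5251719645 / 480733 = -10924.40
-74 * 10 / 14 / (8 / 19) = -3515 / 28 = -125.54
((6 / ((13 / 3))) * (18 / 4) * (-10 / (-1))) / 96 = 135 / 208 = 0.65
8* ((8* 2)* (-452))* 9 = -520704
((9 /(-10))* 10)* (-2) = 18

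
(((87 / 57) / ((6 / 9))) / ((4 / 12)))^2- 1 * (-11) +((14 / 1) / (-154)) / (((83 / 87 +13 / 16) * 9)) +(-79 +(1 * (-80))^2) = 747487273747 / 117176268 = 6379.17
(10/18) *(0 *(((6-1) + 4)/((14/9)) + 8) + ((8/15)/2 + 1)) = 19/27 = 0.70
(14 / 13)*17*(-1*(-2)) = 476 / 13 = 36.62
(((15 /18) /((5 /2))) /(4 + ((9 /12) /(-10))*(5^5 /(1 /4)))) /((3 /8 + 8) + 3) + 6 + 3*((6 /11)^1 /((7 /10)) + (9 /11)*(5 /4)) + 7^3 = 7948047937 /22426404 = 354.41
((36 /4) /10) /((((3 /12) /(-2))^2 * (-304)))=-0.19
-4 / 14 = -2 / 7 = -0.29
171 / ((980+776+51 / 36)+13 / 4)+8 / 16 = 83 / 139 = 0.60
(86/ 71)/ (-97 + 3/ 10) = -860/ 68657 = -0.01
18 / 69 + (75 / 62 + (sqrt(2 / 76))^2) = 20278 / 13547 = 1.50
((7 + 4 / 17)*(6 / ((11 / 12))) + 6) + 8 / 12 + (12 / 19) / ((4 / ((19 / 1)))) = 31991 / 561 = 57.02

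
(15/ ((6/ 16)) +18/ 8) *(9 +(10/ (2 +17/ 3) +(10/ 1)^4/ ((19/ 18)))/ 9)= 235246141/ 5244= 44860.06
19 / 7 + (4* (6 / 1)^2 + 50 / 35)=1037 / 7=148.14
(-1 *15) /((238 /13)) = -195 /238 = -0.82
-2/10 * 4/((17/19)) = -76/85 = -0.89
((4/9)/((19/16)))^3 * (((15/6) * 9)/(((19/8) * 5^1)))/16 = 65536/10556001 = 0.01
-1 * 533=-533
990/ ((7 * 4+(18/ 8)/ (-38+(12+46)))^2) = 6336000/ 5058001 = 1.25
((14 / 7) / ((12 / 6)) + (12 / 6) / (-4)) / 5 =0.10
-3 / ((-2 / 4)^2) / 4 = -3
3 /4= 0.75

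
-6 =-6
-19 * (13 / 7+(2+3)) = -912 / 7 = -130.29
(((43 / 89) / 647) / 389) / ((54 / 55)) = 2365 / 1209588498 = 0.00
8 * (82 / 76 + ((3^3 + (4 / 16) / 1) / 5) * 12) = 50524 / 95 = 531.83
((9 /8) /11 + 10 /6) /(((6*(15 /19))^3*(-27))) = -3203153 /5196312000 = -0.00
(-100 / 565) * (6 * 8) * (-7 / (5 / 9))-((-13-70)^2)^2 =-47458213.96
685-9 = 676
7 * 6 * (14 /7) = 84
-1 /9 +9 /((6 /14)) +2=206 /9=22.89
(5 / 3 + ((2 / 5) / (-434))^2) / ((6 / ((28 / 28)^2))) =2943064 / 10595025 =0.28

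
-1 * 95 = -95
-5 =-5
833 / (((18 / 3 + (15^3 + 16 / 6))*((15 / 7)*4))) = 5831 / 203020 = 0.03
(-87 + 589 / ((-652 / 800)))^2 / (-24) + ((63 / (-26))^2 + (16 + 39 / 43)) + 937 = -122136294468697 / 4633846152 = -26357.43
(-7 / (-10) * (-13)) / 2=-91 / 20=-4.55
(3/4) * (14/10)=21/20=1.05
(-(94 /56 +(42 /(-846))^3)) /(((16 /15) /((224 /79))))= -658708915 /147636306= -4.46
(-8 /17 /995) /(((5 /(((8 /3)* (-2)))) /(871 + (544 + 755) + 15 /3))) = 3712 /3383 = 1.10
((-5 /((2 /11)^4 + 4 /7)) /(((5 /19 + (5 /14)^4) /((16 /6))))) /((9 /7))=-1047279397472 /16155805833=-64.82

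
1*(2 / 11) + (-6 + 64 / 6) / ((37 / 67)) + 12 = 25192 / 1221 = 20.63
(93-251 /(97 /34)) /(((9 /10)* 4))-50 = -84865 /1746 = -48.61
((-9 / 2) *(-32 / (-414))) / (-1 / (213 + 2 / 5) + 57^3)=-4268 / 2272410649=-0.00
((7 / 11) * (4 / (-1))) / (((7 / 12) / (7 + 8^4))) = -17904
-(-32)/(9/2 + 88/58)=1856/349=5.32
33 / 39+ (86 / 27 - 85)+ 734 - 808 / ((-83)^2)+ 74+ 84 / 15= 8856237712 / 12090195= 732.51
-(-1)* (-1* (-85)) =85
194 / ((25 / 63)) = 12222 / 25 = 488.88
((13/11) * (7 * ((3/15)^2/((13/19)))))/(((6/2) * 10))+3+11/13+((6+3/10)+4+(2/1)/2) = 813077/53625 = 15.16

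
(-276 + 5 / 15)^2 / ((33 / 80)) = 184223.30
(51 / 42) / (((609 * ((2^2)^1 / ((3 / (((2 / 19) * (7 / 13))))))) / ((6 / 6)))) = 4199 / 159152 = 0.03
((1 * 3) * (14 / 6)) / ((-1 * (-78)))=7 / 78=0.09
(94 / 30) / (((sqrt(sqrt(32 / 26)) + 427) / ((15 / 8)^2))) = -42847315 *13^(3 / 4) / 4609815841248-235 *13^(1 / 4) / 1152453960312 + 100345 *sqrt(13) / 2304907920624 + 237845445565 / 9219631682496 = 0.03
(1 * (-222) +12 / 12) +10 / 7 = -219.57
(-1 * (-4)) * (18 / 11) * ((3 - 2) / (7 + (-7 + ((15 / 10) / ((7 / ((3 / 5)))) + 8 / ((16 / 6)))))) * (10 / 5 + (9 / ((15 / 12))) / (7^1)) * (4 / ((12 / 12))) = 20352 / 803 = 25.34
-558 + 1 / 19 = -10601 / 19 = -557.95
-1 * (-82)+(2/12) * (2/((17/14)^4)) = 20584582/250563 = 82.15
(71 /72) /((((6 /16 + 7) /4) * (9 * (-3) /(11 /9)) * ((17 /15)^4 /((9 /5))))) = -390500 /14783217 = -0.03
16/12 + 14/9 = 26/9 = 2.89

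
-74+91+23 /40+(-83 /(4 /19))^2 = 12436051 /80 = 155450.64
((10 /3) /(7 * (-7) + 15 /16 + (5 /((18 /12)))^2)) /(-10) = 48 /5321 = 0.01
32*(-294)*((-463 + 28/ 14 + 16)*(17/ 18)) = 11861920/ 3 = 3953973.33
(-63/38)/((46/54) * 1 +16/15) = -1215/1406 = -0.86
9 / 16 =0.56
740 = 740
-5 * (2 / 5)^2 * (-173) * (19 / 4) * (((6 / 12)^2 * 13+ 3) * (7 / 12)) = 115045 / 48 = 2396.77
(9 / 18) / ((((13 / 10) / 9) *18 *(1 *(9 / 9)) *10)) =1 / 52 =0.02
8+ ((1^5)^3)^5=9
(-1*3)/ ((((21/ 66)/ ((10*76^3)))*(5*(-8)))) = 7243104/ 7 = 1034729.14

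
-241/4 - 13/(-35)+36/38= -58.93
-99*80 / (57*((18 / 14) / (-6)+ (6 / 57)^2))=702240 / 1027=683.78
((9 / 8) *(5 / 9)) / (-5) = -1 / 8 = -0.12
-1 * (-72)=72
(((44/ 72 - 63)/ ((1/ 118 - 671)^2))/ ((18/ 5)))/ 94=-19545815/ 47732145663006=-0.00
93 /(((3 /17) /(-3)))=-1581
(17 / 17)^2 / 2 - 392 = -783 / 2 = -391.50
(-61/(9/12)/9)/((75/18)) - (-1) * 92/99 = -1.24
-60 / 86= -30 / 43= -0.70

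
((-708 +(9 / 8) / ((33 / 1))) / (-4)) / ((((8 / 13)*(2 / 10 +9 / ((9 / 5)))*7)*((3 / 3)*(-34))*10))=-62301 / 2680832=-0.02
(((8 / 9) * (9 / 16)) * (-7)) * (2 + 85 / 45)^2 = -8575 / 162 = -52.93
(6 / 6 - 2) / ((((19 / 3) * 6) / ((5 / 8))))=-5 / 304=-0.02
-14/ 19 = -0.74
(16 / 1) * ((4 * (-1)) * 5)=-320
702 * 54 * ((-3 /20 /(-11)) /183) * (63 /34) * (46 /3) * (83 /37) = 379923453 /2110295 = 180.03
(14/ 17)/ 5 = 14/ 85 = 0.16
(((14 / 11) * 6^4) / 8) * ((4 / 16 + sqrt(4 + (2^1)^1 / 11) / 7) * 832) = 471744 / 11 + 269568 * sqrt(506) / 121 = 92999.72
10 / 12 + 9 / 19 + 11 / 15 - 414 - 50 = -263317 / 570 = -461.96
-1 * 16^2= -256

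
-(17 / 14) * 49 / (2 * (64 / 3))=-357 / 256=-1.39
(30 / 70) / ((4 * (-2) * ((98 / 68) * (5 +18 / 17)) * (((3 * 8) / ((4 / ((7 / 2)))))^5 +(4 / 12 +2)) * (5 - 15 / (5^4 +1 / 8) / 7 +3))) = -481763 / 2564521008215040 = -0.00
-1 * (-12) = 12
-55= -55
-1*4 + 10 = 6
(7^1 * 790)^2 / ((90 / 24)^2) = 19571776 / 9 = 2174641.78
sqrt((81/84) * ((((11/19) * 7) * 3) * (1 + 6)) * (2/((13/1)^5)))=0.02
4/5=0.80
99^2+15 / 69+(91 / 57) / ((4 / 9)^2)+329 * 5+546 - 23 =11977.30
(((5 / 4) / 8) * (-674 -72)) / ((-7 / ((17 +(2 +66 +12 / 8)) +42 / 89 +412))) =165643705 / 19936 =8308.77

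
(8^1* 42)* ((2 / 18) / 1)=112 / 3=37.33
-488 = -488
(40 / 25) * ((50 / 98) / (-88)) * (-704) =320 / 49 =6.53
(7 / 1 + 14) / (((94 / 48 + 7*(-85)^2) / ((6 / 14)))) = 216 / 1213847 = 0.00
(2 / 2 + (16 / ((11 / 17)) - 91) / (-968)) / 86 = 11377 / 915728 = 0.01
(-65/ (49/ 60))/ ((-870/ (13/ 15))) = 338/ 4263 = 0.08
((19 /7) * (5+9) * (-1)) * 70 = -2660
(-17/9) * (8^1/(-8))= 17/9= 1.89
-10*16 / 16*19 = -190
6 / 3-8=-6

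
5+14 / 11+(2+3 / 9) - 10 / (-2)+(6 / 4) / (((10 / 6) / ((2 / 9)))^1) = 2278 / 165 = 13.81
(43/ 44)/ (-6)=-43/ 264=-0.16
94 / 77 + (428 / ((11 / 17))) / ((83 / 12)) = 618986 / 6391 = 96.85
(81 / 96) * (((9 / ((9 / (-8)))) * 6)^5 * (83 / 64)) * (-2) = 557632512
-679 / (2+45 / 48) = -10864 / 47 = -231.15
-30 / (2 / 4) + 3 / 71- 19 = -5606 / 71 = -78.96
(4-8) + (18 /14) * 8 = 44 /7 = 6.29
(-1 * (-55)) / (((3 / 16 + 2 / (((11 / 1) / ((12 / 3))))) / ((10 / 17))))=96800 / 2737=35.37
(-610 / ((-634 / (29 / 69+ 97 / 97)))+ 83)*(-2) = -3690698 / 21873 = -168.73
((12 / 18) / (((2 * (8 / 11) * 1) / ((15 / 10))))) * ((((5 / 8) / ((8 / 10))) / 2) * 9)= 2.42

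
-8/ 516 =-2/ 129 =-0.02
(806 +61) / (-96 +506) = 867 / 410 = 2.11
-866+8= -858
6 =6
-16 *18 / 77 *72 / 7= -20736 / 539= -38.47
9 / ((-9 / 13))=-13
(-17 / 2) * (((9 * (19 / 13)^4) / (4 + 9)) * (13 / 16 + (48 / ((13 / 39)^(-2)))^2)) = -9333720341 / 11881376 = -785.58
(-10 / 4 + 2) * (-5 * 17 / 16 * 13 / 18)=1105 / 576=1.92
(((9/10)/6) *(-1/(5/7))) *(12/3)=-21/25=-0.84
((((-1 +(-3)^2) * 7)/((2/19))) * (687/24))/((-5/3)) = -91371/10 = -9137.10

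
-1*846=-846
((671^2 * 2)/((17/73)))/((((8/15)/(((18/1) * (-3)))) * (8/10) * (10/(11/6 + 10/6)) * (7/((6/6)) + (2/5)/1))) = -465898130775/20128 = -23146767.23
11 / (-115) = -11 / 115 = -0.10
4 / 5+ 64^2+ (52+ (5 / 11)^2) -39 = 2486554 / 605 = 4110.01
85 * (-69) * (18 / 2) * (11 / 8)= -580635 / 8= -72579.38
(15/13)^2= 225/169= 1.33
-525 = -525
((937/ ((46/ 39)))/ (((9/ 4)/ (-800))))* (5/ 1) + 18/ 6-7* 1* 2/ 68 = -3313225445/ 2346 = -1412287.06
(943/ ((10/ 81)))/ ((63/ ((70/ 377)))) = 8487/ 377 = 22.51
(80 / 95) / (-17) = -16 / 323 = -0.05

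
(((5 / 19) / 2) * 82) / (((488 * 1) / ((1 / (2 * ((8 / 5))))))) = 1025 / 148352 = 0.01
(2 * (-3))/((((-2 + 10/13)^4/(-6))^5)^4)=-1339818067.98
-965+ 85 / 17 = -960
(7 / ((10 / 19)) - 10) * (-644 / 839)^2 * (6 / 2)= 20529432 / 3519605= 5.83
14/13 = 1.08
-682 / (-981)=682 / 981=0.70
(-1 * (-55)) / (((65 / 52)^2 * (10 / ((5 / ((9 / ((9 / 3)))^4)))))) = 88 / 405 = 0.22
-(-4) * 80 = 320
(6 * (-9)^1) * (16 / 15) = -288 / 5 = -57.60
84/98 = 6/7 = 0.86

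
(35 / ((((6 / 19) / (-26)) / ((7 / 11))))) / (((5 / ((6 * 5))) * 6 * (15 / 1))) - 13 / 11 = -123.43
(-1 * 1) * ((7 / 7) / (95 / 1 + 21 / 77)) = -11 / 1048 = -0.01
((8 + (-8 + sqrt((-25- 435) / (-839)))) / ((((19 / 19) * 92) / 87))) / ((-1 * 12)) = -29 * sqrt(96485) / 154376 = -0.06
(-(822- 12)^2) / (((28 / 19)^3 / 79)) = -88878750525 / 5488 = -16195107.60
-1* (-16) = 16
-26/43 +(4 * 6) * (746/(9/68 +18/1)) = 17439746/17673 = 986.80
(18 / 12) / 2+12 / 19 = 105 / 76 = 1.38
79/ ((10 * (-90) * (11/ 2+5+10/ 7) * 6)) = -553/ 450900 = -0.00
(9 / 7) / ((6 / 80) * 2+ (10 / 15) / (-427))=32940 / 3803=8.66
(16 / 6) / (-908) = -0.00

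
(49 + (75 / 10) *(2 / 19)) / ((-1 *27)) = -946 / 513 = -1.84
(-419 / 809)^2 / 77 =175561 / 50395037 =0.00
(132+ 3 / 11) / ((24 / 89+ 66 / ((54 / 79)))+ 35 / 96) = 37294560 / 27402859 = 1.36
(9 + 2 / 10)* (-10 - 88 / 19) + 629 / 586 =-7434013 / 55670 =-133.54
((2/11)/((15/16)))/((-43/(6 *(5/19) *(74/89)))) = -4736/799843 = -0.01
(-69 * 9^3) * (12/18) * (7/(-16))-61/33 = 3872689/264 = 14669.28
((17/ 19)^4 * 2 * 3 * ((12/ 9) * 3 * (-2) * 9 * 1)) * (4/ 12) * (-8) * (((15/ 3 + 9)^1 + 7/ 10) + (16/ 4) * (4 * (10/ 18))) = 11348165312/ 651605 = 17415.71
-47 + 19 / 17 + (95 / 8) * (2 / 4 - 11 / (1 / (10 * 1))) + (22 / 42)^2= -161445853 / 119952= -1345.92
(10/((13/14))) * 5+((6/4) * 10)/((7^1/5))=5875/91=64.56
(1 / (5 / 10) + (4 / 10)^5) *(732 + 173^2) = 192612402 / 3125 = 61635.97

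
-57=-57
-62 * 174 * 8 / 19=-86304 / 19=-4542.32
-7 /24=-0.29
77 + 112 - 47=142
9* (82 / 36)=41 / 2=20.50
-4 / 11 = -0.36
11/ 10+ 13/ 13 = 21/ 10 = 2.10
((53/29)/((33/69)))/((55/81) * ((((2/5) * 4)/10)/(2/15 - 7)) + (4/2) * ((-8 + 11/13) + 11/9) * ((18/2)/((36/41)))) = -44070507/1402552085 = -0.03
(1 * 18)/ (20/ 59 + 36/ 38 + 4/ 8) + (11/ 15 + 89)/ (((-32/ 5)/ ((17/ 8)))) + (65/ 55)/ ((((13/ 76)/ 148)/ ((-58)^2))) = 6465766856081/ 1879680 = 3439823.19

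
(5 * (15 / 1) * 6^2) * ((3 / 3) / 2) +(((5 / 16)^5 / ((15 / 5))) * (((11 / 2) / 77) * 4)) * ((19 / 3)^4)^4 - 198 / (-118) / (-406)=1542261277911263868230877947 / 810922400678412288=1901860494.45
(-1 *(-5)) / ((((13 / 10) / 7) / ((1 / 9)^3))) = 350 / 9477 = 0.04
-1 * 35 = -35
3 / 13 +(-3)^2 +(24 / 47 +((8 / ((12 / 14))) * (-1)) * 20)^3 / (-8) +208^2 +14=30963572184326 / 36441873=849670.16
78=78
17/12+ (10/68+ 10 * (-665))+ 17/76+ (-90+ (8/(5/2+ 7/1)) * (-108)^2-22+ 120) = 3083458/969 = 3182.10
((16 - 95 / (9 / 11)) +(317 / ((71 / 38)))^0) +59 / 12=-3391 / 36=-94.19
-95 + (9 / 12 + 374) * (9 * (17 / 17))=13111 / 4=3277.75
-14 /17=-0.82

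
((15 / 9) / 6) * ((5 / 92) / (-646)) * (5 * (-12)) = 0.00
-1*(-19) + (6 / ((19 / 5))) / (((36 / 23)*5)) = 2189 / 114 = 19.20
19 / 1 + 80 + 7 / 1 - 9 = 97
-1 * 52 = -52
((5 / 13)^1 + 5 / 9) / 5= 22 / 117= 0.19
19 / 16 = 1.19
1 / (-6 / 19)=-19 / 6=-3.17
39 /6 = 13 /2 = 6.50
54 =54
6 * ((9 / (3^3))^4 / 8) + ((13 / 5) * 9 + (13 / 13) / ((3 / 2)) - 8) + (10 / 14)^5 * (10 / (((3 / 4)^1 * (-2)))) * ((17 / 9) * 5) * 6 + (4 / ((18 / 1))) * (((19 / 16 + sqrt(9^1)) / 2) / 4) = -7848683893 / 145212480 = -54.05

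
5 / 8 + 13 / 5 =129 / 40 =3.22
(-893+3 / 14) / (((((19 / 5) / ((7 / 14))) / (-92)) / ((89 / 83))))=127927265 / 11039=11588.66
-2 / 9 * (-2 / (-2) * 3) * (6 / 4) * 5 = -5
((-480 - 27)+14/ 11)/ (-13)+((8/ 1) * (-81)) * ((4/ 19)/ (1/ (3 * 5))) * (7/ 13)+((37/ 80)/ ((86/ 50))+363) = -1307930251/ 1869296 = -699.69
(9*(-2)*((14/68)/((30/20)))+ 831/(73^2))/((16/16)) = -209691/90593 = -2.31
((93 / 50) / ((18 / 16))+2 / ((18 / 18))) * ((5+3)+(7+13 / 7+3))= 38086 / 525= 72.54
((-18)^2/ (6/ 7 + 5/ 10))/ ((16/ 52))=14742/ 19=775.89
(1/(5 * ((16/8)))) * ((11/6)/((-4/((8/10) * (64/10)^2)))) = -2816/1875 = -1.50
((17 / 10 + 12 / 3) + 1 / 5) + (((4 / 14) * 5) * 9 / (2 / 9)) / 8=3677 / 280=13.13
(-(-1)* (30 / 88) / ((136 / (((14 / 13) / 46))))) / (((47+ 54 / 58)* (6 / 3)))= 609 / 994804096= 0.00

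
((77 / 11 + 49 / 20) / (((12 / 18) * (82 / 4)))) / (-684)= -63 / 62320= -0.00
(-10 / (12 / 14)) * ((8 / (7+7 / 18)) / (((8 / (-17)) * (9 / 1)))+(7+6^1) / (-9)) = 10175 / 513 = 19.83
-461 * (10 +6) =-7376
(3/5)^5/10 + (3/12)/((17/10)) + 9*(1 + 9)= 23947378/265625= 90.15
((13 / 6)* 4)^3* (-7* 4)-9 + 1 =-492344 / 27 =-18234.96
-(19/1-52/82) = -753/41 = -18.37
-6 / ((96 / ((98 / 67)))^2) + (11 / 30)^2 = 17201333 / 129283200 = 0.13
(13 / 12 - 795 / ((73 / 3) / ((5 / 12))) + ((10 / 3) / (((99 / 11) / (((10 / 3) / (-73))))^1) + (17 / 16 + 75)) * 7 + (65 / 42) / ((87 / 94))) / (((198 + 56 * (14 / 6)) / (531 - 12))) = 1732576087121 / 2104060896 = 823.44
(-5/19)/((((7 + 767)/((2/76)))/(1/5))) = -1/558828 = -0.00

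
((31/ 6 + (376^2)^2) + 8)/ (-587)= -119923040335/ 3522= -34049699.13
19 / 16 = 1.19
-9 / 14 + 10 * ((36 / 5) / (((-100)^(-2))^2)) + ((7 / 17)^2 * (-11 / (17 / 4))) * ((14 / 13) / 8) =6437995199372357 / 894166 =7199999999.30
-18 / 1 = -18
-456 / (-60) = 7.60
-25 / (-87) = 25 / 87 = 0.29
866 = 866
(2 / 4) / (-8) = -1 / 16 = -0.06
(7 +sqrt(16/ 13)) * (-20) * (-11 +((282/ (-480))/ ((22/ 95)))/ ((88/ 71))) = 2020695 * sqrt(13)/ 25168 +14144865/ 7744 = 2116.04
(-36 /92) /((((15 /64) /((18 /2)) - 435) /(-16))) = -27648 /1920845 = -0.01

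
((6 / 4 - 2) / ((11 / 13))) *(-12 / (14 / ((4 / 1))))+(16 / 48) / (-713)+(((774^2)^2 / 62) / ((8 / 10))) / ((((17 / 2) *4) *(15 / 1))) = 39724869873650 / 2799951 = 14187701.81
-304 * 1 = -304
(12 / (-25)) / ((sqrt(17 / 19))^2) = -228 / 425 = -0.54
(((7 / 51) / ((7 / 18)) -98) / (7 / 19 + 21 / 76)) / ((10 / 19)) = -239704 / 833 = -287.76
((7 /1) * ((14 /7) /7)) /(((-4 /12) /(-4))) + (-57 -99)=-132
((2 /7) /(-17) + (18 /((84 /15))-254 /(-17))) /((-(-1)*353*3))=0.02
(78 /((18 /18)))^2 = 6084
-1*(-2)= 2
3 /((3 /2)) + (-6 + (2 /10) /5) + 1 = -74 /25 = -2.96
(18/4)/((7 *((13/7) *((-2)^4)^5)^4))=3087/69056260668026847717566185472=0.00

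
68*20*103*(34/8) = 595340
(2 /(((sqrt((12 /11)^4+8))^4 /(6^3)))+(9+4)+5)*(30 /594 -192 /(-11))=5231731093015 /13066956716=400.38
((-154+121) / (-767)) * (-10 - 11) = -0.90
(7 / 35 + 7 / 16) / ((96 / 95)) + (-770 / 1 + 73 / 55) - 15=-22050459 / 28160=-783.04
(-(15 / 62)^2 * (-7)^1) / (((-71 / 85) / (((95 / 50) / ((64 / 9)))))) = -4578525 / 34934272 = -0.13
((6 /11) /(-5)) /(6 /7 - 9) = 14 /1045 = 0.01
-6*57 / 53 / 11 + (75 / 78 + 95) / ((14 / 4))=1423463 / 53053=26.83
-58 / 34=-1.71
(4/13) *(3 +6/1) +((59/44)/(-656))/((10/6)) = 5193219/1876160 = 2.77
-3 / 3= -1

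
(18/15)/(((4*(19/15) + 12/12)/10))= 180/91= 1.98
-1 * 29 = -29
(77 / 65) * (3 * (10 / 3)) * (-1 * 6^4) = -199584 / 13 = -15352.62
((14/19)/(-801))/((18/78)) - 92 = -4200626/45657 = -92.00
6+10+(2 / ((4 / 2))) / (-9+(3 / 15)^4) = 89359 / 5624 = 15.89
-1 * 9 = -9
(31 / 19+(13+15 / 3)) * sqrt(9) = 1119 / 19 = 58.89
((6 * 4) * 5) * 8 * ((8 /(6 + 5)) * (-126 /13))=-967680 /143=-6766.99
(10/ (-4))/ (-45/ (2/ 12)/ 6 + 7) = 5/ 76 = 0.07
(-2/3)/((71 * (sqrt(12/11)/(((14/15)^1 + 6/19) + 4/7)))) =-3632 * sqrt(33)/1274805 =-0.02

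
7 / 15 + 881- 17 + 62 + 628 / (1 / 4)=51577 / 15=3438.47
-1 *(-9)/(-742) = -9/742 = -0.01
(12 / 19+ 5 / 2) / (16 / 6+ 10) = 0.25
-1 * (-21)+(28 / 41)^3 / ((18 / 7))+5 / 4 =22.37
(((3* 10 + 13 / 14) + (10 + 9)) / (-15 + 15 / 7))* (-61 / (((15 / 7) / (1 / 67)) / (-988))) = -24574277 / 15075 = -1630.13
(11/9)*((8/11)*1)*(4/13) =32/117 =0.27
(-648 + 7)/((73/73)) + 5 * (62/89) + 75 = -50064/89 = -562.52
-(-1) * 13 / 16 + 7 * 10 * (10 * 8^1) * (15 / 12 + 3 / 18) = 7934.15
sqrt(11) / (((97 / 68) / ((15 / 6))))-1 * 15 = -15 + 170 * sqrt(11) / 97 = -9.19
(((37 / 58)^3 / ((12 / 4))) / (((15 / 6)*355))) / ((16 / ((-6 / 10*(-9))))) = 455877 / 13852952000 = 0.00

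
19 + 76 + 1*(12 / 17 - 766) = -11395 / 17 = -670.29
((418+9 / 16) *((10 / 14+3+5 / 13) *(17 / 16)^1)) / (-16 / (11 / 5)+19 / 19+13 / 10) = -2335612235 / 6371456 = -366.57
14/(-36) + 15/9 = 1.28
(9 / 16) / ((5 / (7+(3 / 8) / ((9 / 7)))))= 105 / 128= 0.82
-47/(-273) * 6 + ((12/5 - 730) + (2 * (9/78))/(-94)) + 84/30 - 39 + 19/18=-146603272/192465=-761.71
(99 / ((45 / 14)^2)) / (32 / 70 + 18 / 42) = 15092 / 1395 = 10.82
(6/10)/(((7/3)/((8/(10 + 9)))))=72/665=0.11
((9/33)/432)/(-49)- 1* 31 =-2406097/77616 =-31.00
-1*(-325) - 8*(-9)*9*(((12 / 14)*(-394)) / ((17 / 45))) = -68895565 / 119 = -578954.33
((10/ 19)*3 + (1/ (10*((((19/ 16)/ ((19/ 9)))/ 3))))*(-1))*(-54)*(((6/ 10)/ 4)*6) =-24138/ 475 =-50.82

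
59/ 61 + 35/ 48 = 4967/ 2928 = 1.70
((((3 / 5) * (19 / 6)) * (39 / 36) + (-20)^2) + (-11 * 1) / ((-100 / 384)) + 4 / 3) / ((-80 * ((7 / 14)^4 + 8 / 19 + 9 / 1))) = -5080201 / 8649000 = -0.59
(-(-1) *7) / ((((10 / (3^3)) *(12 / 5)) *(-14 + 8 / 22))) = -231 / 400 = -0.58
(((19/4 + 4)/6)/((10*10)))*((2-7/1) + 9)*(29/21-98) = -2029/360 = -5.64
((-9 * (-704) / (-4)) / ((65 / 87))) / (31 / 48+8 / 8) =-6614784 / 5135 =-1288.18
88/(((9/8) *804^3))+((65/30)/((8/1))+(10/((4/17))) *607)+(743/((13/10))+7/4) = 400886648102711/15201765072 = 26371.06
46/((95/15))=7.26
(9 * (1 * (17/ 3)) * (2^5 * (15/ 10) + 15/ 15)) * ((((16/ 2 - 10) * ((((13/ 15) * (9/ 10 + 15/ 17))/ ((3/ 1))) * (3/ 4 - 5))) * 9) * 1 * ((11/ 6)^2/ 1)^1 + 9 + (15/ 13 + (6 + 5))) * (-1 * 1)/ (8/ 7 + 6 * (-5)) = 13967280019/ 1050400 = 13297.11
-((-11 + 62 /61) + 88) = -4759 /61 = -78.02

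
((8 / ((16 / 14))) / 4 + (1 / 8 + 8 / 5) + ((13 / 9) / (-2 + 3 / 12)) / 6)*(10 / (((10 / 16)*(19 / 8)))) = 403696 / 17955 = 22.48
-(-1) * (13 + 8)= 21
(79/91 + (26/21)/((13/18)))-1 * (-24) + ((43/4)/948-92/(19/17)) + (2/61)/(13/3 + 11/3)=-22283743997/399938448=-55.72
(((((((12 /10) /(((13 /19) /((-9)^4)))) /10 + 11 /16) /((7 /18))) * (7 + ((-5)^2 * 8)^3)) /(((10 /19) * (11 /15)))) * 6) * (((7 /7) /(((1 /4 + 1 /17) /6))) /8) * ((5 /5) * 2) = 1253147470431077187 /700700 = 1788422249794.60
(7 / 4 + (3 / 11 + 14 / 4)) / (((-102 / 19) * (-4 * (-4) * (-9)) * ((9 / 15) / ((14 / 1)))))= 1995 / 11968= 0.17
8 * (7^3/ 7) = 392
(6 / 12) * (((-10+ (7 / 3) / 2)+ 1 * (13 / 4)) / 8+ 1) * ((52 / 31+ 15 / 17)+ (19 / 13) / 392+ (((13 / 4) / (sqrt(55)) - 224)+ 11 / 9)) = -154356887903 / 4640702976+ 377 * sqrt(55) / 42240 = -33.20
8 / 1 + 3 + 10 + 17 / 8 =23.12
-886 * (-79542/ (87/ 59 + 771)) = 38499801/ 422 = 91231.76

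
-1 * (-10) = 10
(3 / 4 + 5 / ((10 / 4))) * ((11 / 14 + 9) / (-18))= -1507 / 1008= -1.50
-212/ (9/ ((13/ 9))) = -2756/ 81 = -34.02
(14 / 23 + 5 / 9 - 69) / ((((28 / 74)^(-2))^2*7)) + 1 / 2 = 233826335 / 775902654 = 0.30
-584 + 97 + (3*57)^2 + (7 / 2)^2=115065 / 4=28766.25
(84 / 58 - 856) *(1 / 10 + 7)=-879761 / 145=-6067.32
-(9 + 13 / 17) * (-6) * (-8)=-7968 / 17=-468.71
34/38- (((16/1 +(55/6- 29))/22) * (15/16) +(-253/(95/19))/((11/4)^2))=518253/66880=7.75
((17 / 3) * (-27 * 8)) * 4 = -4896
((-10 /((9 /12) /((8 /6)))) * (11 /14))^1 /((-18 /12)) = 1760 /189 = 9.31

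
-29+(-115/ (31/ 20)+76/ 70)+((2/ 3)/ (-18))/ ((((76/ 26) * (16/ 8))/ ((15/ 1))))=-75848833/ 742140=-102.20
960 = 960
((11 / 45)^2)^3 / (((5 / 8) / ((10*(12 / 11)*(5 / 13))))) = 0.00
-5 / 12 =-0.42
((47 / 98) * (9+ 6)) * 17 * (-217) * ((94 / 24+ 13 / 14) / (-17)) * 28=2964995 / 14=211785.36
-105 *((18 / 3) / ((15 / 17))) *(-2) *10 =14280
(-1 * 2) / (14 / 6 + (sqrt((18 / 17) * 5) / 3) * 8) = -0.24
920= 920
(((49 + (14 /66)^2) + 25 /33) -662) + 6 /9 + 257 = -386084 /1089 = -354.53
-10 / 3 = -3.33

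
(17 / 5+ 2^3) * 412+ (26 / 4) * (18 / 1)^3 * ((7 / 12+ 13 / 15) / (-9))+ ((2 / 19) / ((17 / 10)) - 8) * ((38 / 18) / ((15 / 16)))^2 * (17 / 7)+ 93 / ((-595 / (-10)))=-3267896197 / 2168775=-1506.79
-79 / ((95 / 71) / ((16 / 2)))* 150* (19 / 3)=-448720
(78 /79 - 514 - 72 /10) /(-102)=102742 /20145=5.10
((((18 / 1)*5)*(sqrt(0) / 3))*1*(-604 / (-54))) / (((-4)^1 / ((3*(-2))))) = 0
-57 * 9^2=-4617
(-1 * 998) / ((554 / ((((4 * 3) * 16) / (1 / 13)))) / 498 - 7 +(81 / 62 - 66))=19228090752 / 1381284053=13.92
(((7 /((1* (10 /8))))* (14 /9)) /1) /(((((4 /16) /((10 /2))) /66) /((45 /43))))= 517440 /43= 12033.49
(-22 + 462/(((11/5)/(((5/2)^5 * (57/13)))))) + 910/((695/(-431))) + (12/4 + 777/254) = 328035609409/3671824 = 89338.60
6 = 6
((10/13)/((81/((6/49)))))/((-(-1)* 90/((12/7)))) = 8/361179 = 0.00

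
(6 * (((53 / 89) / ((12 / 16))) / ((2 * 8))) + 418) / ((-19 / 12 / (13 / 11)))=-5807646 / 18601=-312.22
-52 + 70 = 18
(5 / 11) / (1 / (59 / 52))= 0.52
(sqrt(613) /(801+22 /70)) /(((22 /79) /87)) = 240555 * sqrt(613) /617012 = 9.65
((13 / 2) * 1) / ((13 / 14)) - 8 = -1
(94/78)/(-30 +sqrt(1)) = -47/1131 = -0.04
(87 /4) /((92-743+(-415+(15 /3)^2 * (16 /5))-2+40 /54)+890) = -2349 /10504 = -0.22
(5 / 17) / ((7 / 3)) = 15 / 119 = 0.13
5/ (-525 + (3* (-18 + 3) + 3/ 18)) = -30/ 3419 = -0.01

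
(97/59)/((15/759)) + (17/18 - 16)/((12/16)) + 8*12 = 159.12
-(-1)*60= 60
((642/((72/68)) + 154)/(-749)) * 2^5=-72992/2247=-32.48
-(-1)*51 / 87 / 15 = 0.04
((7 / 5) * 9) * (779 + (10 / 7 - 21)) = 47844 / 5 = 9568.80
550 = 550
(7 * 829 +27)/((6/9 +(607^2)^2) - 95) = 1749/40726399652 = 0.00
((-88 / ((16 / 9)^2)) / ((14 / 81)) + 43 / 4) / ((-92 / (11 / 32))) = 740905 / 1318912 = 0.56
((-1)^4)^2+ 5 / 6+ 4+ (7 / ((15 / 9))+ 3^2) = 19.03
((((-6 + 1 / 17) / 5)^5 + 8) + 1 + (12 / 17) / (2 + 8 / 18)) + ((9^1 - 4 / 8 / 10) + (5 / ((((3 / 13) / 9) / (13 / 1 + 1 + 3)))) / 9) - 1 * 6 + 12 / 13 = 2886662546994659 / 7613983162500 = 379.13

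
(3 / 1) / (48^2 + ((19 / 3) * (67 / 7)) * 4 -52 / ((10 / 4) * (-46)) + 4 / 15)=0.00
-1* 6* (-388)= 2328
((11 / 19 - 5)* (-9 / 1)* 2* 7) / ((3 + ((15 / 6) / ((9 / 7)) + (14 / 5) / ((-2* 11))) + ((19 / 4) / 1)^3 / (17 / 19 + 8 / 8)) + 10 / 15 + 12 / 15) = 1341204480 / 151314917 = 8.86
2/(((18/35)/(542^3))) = 5572703080/9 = 619189231.11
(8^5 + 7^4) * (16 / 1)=562704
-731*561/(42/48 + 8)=-3280728/71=-46207.44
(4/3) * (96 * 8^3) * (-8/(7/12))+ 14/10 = -31457231/35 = -898778.03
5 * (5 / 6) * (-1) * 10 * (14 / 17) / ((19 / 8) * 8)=-1750 / 969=-1.81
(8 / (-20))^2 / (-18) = -2 / 225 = -0.01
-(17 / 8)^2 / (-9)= 289 / 576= 0.50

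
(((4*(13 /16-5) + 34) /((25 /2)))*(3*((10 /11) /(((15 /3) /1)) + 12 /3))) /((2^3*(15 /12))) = 4761 /2750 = 1.73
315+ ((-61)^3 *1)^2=51520374676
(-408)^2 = 166464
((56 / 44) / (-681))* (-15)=70 / 2497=0.03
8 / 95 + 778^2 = 57501988 / 95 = 605284.08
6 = 6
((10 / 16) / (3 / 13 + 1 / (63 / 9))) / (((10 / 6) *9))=91 / 816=0.11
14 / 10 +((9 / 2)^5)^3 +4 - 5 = 1029455660538781 / 163840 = 6283298709.34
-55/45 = -11/9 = -1.22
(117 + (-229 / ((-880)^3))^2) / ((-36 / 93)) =-1684393622765569625671 / 5572849041408000000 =-302.25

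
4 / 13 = 0.31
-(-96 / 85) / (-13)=-96 / 1105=-0.09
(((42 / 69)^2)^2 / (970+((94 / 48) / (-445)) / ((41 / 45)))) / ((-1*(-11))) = 160205696 / 12452008580407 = 0.00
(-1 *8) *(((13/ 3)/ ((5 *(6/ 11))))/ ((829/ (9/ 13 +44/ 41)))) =-41404/ 1529505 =-0.03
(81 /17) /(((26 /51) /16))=1944 /13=149.54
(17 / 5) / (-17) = -1 / 5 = -0.20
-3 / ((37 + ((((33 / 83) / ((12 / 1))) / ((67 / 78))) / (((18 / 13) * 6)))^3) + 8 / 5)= -962825166855544320 / 12388350512330417479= -0.08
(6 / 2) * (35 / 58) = 105 / 58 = 1.81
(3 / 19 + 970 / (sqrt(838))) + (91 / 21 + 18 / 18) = 313 / 57 + 485 * sqrt(838) / 419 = 39.00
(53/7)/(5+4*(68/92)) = 0.95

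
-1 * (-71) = 71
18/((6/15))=45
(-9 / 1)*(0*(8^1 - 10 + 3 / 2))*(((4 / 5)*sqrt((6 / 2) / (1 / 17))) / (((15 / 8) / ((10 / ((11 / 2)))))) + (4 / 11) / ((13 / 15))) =0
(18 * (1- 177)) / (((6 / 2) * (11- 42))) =1056 / 31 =34.06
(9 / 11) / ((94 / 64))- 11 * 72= -409176 / 517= -791.44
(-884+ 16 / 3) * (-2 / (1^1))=5272 / 3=1757.33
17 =17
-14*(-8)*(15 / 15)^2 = 112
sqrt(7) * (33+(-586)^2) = 343429 * sqrt(7) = 908627.73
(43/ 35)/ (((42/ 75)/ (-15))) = -32.91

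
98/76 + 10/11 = 919/418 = 2.20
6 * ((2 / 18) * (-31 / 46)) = -31 / 69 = -0.45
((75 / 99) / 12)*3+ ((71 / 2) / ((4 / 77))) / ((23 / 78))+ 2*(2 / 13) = 22871999 / 9867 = 2318.03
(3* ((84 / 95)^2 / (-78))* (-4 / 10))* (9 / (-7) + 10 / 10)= -2016 / 586625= -0.00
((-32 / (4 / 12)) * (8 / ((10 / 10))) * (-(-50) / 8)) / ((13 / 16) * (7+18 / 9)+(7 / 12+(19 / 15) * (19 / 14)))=-8064000 / 16153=-499.23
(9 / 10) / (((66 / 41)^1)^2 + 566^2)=15129 / 5385227920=0.00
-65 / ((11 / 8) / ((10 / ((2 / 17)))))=-44200 / 11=-4018.18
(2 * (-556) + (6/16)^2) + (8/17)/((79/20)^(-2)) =-30042863/27200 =-1104.52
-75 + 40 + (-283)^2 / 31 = 79004 / 31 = 2548.52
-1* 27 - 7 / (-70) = -269 / 10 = -26.90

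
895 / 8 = 111.88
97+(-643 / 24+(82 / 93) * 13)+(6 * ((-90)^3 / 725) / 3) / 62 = 49.23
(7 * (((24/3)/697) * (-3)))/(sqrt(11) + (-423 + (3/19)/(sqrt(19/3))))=-60648/(-106433991 + 2091 * sqrt(57) + 251617 * sqrt(11))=0.00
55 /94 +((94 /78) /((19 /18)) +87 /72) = 817777 /278616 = 2.94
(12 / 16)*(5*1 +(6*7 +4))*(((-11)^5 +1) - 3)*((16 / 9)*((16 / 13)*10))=-1752256640 / 13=-134788972.31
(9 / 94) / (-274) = -9 / 25756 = -0.00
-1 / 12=-0.08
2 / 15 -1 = -13 / 15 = -0.87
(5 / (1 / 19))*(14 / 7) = 190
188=188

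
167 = 167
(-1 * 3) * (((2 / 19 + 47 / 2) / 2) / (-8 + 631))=-2691 / 47348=-0.06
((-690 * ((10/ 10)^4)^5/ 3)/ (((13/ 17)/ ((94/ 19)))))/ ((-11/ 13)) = 367540/ 209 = 1758.56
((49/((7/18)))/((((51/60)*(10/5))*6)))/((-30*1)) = -7/17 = -0.41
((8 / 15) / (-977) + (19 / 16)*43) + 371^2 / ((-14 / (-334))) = 769978873087 / 234480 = 3283772.06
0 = 0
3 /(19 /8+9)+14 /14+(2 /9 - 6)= -4.51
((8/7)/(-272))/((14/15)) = -15/3332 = -0.00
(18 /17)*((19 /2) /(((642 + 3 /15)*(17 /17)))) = 45 /2873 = 0.02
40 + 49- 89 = 0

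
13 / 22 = 0.59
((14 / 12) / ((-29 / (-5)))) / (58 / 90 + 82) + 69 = 14883963 / 215702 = 69.00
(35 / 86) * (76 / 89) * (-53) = -70490 / 3827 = -18.42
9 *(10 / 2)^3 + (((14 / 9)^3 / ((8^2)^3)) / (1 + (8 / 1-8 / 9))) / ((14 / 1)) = 435953664049 / 387514368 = 1125.00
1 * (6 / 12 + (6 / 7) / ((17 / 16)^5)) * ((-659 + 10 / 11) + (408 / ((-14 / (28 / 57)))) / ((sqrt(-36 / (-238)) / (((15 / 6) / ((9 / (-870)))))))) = -163036113729 / 218657978 + 65313541900 * sqrt(238) / 99974637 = 9333.02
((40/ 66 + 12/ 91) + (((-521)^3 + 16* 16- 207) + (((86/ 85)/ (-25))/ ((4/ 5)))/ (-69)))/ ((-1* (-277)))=-2767539680064319/ 5420765350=-510544.08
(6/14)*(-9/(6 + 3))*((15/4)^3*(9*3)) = -273375/448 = -610.21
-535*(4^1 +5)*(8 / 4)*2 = -19260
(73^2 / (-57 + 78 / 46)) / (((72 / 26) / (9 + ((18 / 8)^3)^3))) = -69007089533915 / 1333788672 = -51737.65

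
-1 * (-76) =76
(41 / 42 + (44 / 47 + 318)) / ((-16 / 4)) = -631507 / 7896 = -79.98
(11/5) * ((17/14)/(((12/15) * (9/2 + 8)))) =187/700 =0.27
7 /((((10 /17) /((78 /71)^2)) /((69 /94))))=10.54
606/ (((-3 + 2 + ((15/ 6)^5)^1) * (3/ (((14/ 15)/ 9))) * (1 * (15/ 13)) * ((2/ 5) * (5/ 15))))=1.41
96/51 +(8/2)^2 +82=1698/17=99.88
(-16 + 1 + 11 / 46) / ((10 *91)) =-97 / 5980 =-0.02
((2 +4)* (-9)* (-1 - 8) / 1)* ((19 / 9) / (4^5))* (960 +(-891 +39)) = 13851 / 128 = 108.21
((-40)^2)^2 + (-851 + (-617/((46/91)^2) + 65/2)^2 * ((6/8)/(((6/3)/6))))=274503378535817/17909824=15326972.42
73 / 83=0.88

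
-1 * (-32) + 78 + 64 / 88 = 1218 / 11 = 110.73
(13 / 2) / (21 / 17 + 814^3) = 0.00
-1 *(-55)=55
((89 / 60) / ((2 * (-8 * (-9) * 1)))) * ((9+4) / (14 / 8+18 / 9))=1157 / 32400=0.04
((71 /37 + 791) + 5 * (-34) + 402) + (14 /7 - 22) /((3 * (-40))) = 227569 /222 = 1025.09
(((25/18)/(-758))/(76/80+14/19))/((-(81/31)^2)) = 2282375/14345305011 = 0.00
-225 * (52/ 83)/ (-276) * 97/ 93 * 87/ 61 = 2742675/ 3609919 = 0.76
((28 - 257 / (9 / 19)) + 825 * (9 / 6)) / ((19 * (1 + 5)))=13013 / 2052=6.34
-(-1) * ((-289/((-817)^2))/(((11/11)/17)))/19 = -4913/12682291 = -0.00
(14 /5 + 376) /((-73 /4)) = -7576 /365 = -20.76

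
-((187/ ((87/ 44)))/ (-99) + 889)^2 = -483496324921/ 613089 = -788623.39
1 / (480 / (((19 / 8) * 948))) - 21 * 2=-11939 / 320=-37.31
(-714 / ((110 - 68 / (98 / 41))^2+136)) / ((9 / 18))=-857157 / 4073638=-0.21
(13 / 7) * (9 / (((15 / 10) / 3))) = 234 / 7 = 33.43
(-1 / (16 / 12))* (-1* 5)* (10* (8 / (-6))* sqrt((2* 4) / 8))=-50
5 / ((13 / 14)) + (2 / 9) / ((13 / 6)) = 214 / 39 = 5.49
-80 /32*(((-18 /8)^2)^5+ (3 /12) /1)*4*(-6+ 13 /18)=1656347108875 /9437184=175512.86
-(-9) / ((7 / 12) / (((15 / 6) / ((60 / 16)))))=72 / 7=10.29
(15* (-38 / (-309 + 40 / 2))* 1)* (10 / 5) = 1140 / 289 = 3.94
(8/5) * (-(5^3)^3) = -3125000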